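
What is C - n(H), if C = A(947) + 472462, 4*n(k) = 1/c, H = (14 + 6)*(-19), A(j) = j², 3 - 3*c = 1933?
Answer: 10570772123/7720 ≈ 1.3693e+6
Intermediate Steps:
c = -1930/3 (c = 1 - ⅓*1933 = 1 - 1933/3 = -1930/3 ≈ -643.33)
H = -380 (H = 20*(-19) = -380)
n(k) = -3/7720 (n(k) = 1/(4*(-1930/3)) = (¼)*(-3/1930) = -3/7720)
C = 1369271 (C = 947² + 472462 = 896809 + 472462 = 1369271)
C - n(H) = 1369271 - 1*(-3/7720) = 1369271 + 3/7720 = 10570772123/7720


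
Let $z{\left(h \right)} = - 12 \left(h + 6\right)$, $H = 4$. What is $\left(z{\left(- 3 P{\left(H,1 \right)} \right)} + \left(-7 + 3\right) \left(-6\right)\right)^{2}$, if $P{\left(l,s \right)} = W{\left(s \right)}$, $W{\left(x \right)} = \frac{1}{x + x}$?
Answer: $900$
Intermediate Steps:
$W{\left(x \right)} = \frac{1}{2 x}$
$P{\left(l,s \right)} = \frac{1}{2 s}$
$z{\left(h \right)} = -72 - 12 h$ ($z{\left(h \right)} = - 12 \left(6 + h\right) = -72 - 12 h$)
$\left(z{\left(- 3 P{\left(H,1 \right)} \right)} + \left(-7 + 3\right) \left(-6\right)\right)^{2} = \left(\left(-72 - 12 \left(- 3 \frac{1}{2 \cdot 1}\right)\right) + \left(-7 + 3\right) \left(-6\right)\right)^{2} = \left(\left(-72 - 12 \left(- 3 \cdot \frac{1}{2} \cdot 1\right)\right) - -24\right)^{2} = \left(\left(-72 - 12 \left(\left(-3\right) \frac{1}{2}\right)\right) + 24\right)^{2} = \left(\left(-72 - -18\right) + 24\right)^{2} = \left(\left(-72 + 18\right) + 24\right)^{2} = \left(-54 + 24\right)^{2} = \left(-30\right)^{2} = 900$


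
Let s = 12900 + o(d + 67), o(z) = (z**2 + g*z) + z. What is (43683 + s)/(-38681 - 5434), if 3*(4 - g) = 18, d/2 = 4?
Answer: -20711/14705 ≈ -1.4084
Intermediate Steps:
d = 8 (d = 2*4 = 8)
g = -2 (g = 4 - 1/3*18 = 4 - 6 = -2)
o(z) = z**2 - z (o(z) = (z**2 - 2*z) + z = z**2 - z)
s = 18450 (s = 12900 + (8 + 67)*(-1 + (8 + 67)) = 12900 + 75*(-1 + 75) = 12900 + 75*74 = 12900 + 5550 = 18450)
(43683 + s)/(-38681 - 5434) = (43683 + 18450)/(-38681 - 5434) = 62133/(-44115) = 62133*(-1/44115) = -20711/14705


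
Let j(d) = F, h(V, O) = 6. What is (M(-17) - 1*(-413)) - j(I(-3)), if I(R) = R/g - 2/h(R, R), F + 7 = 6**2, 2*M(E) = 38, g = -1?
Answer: 403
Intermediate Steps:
M(E) = 19 (M(E) = (1/2)*38 = 19)
F = 29 (F = -7 + 6**2 = -7 + 36 = 29)
I(R) = -1/3 - R (I(R) = R/(-1) - 2/6 = R*(-1) - 2*1/6 = -R - 1/3 = -1/3 - R)
j(d) = 29
(M(-17) - 1*(-413)) - j(I(-3)) = (19 - 1*(-413)) - 1*29 = (19 + 413) - 29 = 432 - 29 = 403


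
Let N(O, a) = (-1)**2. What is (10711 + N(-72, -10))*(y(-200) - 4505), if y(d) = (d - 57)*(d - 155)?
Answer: 929051760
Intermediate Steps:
N(O, a) = 1
y(d) = (-155 + d)*(-57 + d) (y(d) = (-57 + d)*(-155 + d) = (-155 + d)*(-57 + d))
(10711 + N(-72, -10))*(y(-200) - 4505) = (10711 + 1)*((8835 + (-200)**2 - 212*(-200)) - 4505) = 10712*((8835 + 40000 + 42400) - 4505) = 10712*(91235 - 4505) = 10712*86730 = 929051760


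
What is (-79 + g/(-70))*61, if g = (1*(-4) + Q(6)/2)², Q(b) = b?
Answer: -337391/70 ≈ -4819.9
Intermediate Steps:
g = 1 (g = (1*(-4) + 6/2)² = (-4 + 6*(½))² = (-4 + 3)² = (-1)² = 1)
(-79 + g/(-70))*61 = (-79 + 1/(-70))*61 = (-79 + 1*(-1/70))*61 = (-79 - 1/70)*61 = -5531/70*61 = -337391/70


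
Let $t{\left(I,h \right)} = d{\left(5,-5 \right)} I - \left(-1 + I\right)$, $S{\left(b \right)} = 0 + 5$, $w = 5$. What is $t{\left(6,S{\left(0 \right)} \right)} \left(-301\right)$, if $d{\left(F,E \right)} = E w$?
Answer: $46655$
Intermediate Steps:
$d{\left(F,E \right)} = 5 E$ ($d{\left(F,E \right)} = E 5 = 5 E$)
$S{\left(b \right)} = 5$
$t{\left(I,h \right)} = 1 - 26 I$ ($t{\left(I,h \right)} = 5 \left(-5\right) I - \left(-1 + I\right) = - 25 I - \left(-1 + I\right) = 1 - 26 I$)
$t{\left(6,S{\left(0 \right)} \right)} \left(-301\right) = \left(1 - 156\right) \left(-301\right) = \left(-155\right) \left(-301\right) = 46655$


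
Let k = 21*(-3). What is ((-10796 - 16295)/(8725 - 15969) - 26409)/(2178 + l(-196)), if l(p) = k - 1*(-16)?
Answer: -191279705/15436964 ≈ -12.391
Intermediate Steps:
k = -63
l(p) = -47 (l(p) = -63 - 1*(-16) = -63 + 16 = -47)
((-10796 - 16295)/(8725 - 15969) - 26409)/(2178 + l(-196)) = ((-10796 - 16295)/(8725 - 15969) - 26409)/(2178 - 47) = (-27091/(-7244) - 26409)/2131 = (-27091*(-1/7244) - 26409)*(1/2131) = (27091/7244 - 26409)*(1/2131) = -191279705/7244*1/2131 = -191279705/15436964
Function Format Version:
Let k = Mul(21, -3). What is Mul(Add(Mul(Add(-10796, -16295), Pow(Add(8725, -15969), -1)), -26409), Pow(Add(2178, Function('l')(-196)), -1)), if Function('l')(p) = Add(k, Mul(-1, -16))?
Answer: Rational(-191279705, 15436964) ≈ -12.391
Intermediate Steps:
k = -63
Function('l')(p) = -47 (Function('l')(p) = Add(-63, Mul(-1, -16)) = Add(-63, 16) = -47)
Mul(Add(Mul(Add(-10796, -16295), Pow(Add(8725, -15969), -1)), -26409), Pow(Add(2178, Function('l')(-196)), -1)) = Mul(Add(Mul(Add(-10796, -16295), Pow(Add(8725, -15969), -1)), -26409), Pow(Add(2178, -47), -1)) = Mul(Add(Mul(-27091, Pow(-7244, -1)), -26409), Pow(2131, -1)) = Mul(Add(Mul(-27091, Rational(-1, 7244)), -26409), Rational(1, 2131)) = Mul(Add(Rational(27091, 7244), -26409), Rational(1, 2131)) = Mul(Rational(-191279705, 7244), Rational(1, 2131)) = Rational(-191279705, 15436964)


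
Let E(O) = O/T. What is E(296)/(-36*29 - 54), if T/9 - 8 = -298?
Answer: 74/716445 ≈ 0.00010329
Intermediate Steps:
T = -2610 (T = 72 + 9*(-298) = 72 - 2682 = -2610)
E(O) = -O/2610 (E(O) = O/(-2610) = O*(-1/2610) = -O/2610)
E(296)/(-36*29 - 54) = (-1/2610*296)/(-36*29 - 54) = -148/(1305*(-1044 - 54)) = -148/1305/(-1098) = -148/1305*(-1/1098) = 74/716445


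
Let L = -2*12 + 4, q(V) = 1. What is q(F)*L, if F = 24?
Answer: -20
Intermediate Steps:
L = -20 (L = -24 + 4 = -20)
q(F)*L = 1*(-20) = -20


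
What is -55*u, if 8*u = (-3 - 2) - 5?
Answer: 275/4 ≈ 68.750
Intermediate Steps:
u = -5/4 (u = ((-3 - 2) - 5)/8 = (-5 - 5)/8 = (⅛)*(-10) = -5/4 ≈ -1.2500)
-55*u = -55*(-5/4) = 275/4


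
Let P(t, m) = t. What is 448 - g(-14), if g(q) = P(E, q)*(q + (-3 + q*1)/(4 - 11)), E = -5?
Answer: 2731/7 ≈ 390.14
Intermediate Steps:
g(q) = -15/7 - 30*q/7 (g(q) = -5*(q + (-3 + q*1)/(4 - 11)) = -5*(q + (-3 + q)/(-7)) = -5*(q + (-3 + q)*(-⅐)) = -5*(q + (3/7 - q/7)) = -5*(3/7 + 6*q/7) = -15/7 - 30*q/7)
448 - g(-14) = 448 - (-15/7 - 30/7*(-14)) = 448 - (-15/7 + 60) = 448 - 1*405/7 = 448 - 405/7 = 2731/7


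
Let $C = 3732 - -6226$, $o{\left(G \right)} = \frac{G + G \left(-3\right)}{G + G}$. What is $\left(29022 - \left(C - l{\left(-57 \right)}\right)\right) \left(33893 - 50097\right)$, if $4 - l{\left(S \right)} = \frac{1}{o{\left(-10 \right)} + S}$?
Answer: $- \frac{8960366390}{29} \approx -3.0898 \cdot 10^{8}$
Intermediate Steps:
$o{\left(G \right)} = -1$ ($o{\left(G \right)} = \frac{G - 3 G}{2 G} = - 2 G \frac{1}{2 G} = -1$)
$l{\left(S \right)} = 4 - \frac{1}{-1 + S}$
$C = 9958$ ($C = 3732 + 6226 = 9958$)
$\left(29022 - \left(C - l{\left(-57 \right)}\right)\right) \left(33893 - 50097\right) = \left(29022 - \left(9958 - \frac{-5 + 4 \left(-57\right)}{-1 - 57}\right)\right) \left(33893 - 50097\right) = \left(29022 - \left(9958 - \frac{-5 - 228}{-58}\right)\right) \left(-16204\right) = \left(29022 - \frac{577331}{58}\right) \left(-16204\right) = \frac{1105945}{58} \left(-16204\right) = - \frac{8960366390}{29}$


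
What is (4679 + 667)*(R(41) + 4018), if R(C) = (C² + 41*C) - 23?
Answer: 39330522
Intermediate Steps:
R(C) = -23 + C² + 41*C
(4679 + 667)*(R(41) + 4018) = (4679 + 667)*((-23 + 41² + 41*41) + 4018) = 5346*((-23 + 1681 + 1681) + 4018) = 5346*(3339 + 4018) = 5346*7357 = 39330522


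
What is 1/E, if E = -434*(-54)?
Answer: 1/23436 ≈ 4.2669e-5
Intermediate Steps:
E = 23436
1/E = 1/23436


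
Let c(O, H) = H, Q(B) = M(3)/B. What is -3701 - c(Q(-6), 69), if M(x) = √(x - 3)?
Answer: -3770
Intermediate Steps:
M(x) = √(-3 + x)
Q(B) = 0 (Q(B) = √(-3 + 3)/B = √0/B = 0/B = 0)
-3701 - c(Q(-6), 69) = -3701 - 1*69 = -3701 - 69 = -3770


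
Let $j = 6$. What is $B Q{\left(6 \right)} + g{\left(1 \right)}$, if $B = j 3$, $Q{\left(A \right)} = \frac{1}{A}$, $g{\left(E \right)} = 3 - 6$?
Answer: $0$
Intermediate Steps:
$g{\left(E \right)} = -3$ ($g{\left(E \right)} = 3 - 6 = -3$)
$B = 18$ ($B = 6 \cdot 3 = 18$)
$B Q{\left(6 \right)} + g{\left(1 \right)} = \frac{18}{6} - 3 = 18 \cdot \frac{1}{6} - 3 = 3 - 3 = 0$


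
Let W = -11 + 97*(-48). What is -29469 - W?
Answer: -24802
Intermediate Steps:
W = -4667 (W = -11 - 4656 = -4667)
-29469 - W = -29469 - 1*(-4667) = -29469 + 4667 = -24802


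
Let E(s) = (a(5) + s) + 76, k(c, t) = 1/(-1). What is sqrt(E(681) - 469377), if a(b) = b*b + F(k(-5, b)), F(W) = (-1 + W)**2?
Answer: I*sqrt(468591) ≈ 684.54*I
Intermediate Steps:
k(c, t) = -1
a(b) = 4 + b**2 (a(b) = b*b + (-1 - 1)**2 = b**2 + (-2)**2 = b**2 + 4 = 4 + b**2)
E(s) = 105 + s (E(s) = ((4 + 5**2) + s) + 76 = ((4 + 25) + s) + 76 = (29 + s) + 76 = 105 + s)
sqrt(E(681) - 469377) = sqrt((105 + 681) - 469377) = sqrt(786 - 469377) = sqrt(-468591) = I*sqrt(468591)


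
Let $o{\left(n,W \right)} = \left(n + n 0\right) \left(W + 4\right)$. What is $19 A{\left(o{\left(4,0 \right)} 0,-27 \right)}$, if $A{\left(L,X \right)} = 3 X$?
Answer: $-1539$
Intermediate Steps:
$o{\left(n,W \right)} = n \left(4 + W\right)$ ($o{\left(n,W \right)} = \left(n + 0\right) \left(4 + W\right) = n \left(4 + W\right)$)
$19 A{\left(o{\left(4,0 \right)} 0,-27 \right)} = 19 \cdot 3 \left(-27\right) = 19 \left(-81\right) = -1539$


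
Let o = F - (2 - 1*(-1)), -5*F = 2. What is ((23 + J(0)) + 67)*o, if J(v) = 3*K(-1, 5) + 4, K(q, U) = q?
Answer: -1547/5 ≈ -309.40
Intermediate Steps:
F = -⅖ (F = -⅕*2 = -⅖ ≈ -0.40000)
J(v) = 1 (J(v) = 3*(-1) + 4 = -3 + 4 = 1)
o = -17/5 (o = -⅖ - (2 - 1*(-1)) = -⅖ - (2 + 1) = -⅖ - 1*3 = -⅖ - 3 = -17/5 ≈ -3.4000)
((23 + J(0)) + 67)*o = ((23 + 1) + 67)*(-17/5) = (24 + 67)*(-17/5) = 91*(-17/5) = -1547/5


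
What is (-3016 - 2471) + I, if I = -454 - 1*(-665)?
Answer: -5276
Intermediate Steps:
I = 211 (I = -454 + 665 = 211)
(-3016 - 2471) + I = (-3016 - 2471) + 211 = -5487 + 211 = -5276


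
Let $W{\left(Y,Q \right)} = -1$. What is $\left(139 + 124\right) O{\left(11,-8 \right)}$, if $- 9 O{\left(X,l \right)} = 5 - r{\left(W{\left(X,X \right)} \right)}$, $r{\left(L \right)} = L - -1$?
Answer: $- \frac{1315}{9} \approx -146.11$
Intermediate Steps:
$r{\left(L \right)} = 1 + L$ ($r{\left(L \right)} = L + 1 = 1 + L$)
$O{\left(X,l \right)} = - \frac{5}{9}$ ($O{\left(X,l \right)} = - \frac{5 - \left(1 - 1\right)}{9} = - \frac{5 - 0}{9} = - \frac{5 + 0}{9} = \left(- \frac{1}{9}\right) 5 = - \frac{5}{9}$)
$\left(139 + 124\right) O{\left(11,-8 \right)} = \left(139 + 124\right) \left(- \frac{5}{9}\right) = 263 \left(- \frac{5}{9}\right) = - \frac{1315}{9}$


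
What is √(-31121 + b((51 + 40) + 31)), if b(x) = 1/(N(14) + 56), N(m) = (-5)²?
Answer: 20*I*√6302/9 ≈ 176.41*I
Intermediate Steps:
N(m) = 25
b(x) = 1/81 (b(x) = 1/(25 + 56) = 1/81)
√(-31121 + b((51 + 40) + 31)) = √(-31121 + 1/81) = √(-2520800/81) = 20*I*√6302/9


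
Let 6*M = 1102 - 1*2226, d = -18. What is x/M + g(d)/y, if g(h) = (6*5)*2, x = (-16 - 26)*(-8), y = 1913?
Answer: -947292/537553 ≈ -1.7622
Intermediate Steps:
x = 336 (x = -42*(-8) = 336)
g(h) = 60 (g(h) = 30*2 = 60)
M = -562/3 (M = (1102 - 1*2226)/6 = (1102 - 2226)/6 = (1/6)*(-1124) = -562/3 ≈ -187.33)
x/M + g(d)/y = 336/(-562/3) + 60/1913 = 336*(-3/562) + 60*(1/1913) = -504/281 + 60/1913 = -947292/537553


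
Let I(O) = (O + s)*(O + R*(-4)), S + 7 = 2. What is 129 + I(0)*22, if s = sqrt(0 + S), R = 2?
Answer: 129 - 176*I*sqrt(5) ≈ 129.0 - 393.55*I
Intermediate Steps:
S = -5 (S = -7 + 2 = -5)
s = I*sqrt(5) (s = sqrt(0 - 5) = sqrt(-5) = I*sqrt(5) ≈ 2.2361*I)
I(O) = (-8 + O)*(O + I*sqrt(5)) (I(O) = (O + I*sqrt(5))*(O + 2*(-4)) = (O + I*sqrt(5))*(O - 8) = (O + I*sqrt(5))*(-8 + O) = (-8 + O)*(O + I*sqrt(5)))
129 + I(0)*22 = 129 + (0**2 - 8*0 - 8*I*sqrt(5) + I*0*sqrt(5))*22 = 129 + (0 + 0 - 8*I*sqrt(5) + 0)*22 = 129 - 8*I*sqrt(5)*22 = 129 - 176*I*sqrt(5)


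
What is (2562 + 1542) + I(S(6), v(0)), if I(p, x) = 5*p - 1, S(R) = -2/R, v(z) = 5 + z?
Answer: 12304/3 ≈ 4101.3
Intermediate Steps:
I(p, x) = -1 + 5*p
(2562 + 1542) + I(S(6), v(0)) = (2562 + 1542) + (-1 + 5*(-2/6)) = 4104 + (-1 + 5*(-2*⅙)) = 4104 + (-1 + 5*(-⅓)) = 4104 + (-1 - 5/3) = 4104 - 8/3 = 12304/3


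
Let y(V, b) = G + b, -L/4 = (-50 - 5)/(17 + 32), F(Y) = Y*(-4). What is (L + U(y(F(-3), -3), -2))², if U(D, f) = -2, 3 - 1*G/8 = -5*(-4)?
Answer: 14884/2401 ≈ 6.1991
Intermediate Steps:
G = -136 (G = 24 - (-40)*(-4) = 24 - 8*20 = 24 - 160 = -136)
F(Y) = -4*Y
L = 220/49 (L = -4*(-50 - 5)/(17 + 32) = -(-220)/49 = -4*(-55/49) = 220/49 ≈ 4.4898)
y(V, b) = -136 + b
(L + U(y(F(-3), -3), -2))² = (220/49 - 2)² = (122/49)² = 14884/2401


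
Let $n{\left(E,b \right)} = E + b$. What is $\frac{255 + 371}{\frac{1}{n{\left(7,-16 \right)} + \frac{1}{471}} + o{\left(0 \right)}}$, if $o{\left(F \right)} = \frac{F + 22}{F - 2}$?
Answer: $- \frac{2652988}{47089} \approx -56.34$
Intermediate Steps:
$o{\left(F \right)} = \frac{22 + F}{-2 + F}$
$\frac{255 + 371}{\frac{1}{n{\left(7,-16 \right)} + \frac{1}{471}} + o{\left(0 \right)}} = \frac{255 + 371}{\frac{1}{\left(7 - 16\right) + \frac{1}{471}} + \frac{22 + 0}{-2 + 0}} = \frac{626}{\frac{1}{-9 + \frac{1}{471}} + \frac{1}{-2} \cdot 22} = \frac{626}{\frac{1}{- \frac{4238}{471}} - 11} = \frac{626}{- \frac{471}{4238} - 11} = \frac{626}{- \frac{47089}{4238}} = 626 \left(- \frac{4238}{47089}\right) = - \frac{2652988}{47089}$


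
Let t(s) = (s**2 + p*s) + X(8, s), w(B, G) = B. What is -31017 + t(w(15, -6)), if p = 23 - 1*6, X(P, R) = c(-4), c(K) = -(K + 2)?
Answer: -30535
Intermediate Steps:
c(K) = -2 - K (c(K) = -(2 + K) = -2 - K)
X(P, R) = 2 (X(P, R) = -2 - 1*(-4) = -2 + 4 = 2)
p = 17 (p = 23 - 6 = 17)
t(s) = 2 + s**2 + 17*s (t(s) = (s**2 + 17*s) + 2 = 2 + s**2 + 17*s)
-31017 + t(w(15, -6)) = -31017 + (2 + 15**2 + 17*15) = -31017 + (2 + 225 + 255) = -31017 + 482 = -30535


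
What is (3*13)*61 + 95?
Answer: 2474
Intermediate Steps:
(3*13)*61 + 95 = 39*61 + 95 = 2379 + 95 = 2474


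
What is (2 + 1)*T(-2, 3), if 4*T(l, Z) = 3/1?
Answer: 9/4 ≈ 2.2500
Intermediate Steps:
T(l, Z) = ¾ (T(l, Z) = (3/1)/4 = (3*1)/4 = (¼)*3 = ¾)
(2 + 1)*T(-2, 3) = (2 + 1)*(¾) = 3*(¾) = 9/4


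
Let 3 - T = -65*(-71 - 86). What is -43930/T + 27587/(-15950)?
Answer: 209620463/81360950 ≈ 2.5764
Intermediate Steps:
T = -10202 (T = 3 - (-65)*(-71 - 86) = 3 - (-65)*(-157) = 3 - 1*10205 = 3 - 10205 = -10202)
-43930/T + 27587/(-15950) = -43930/(-10202) + 27587/(-15950) = -43930*(-1/10202) + 27587*(-1/15950) = 21965/5101 - 27587/15950 = 209620463/81360950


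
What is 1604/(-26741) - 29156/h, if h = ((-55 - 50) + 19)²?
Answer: -197880945/49444109 ≈ -4.0021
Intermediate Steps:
h = 7396 (h = (-105 + 19)² = (-86)² = 7396)
1604/(-26741) - 29156/h = 1604/(-26741) - 29156/7396 = 1604*(-1/26741) - 29156*1/7396 = -1604/26741 - 7289/1849 = -197880945/49444109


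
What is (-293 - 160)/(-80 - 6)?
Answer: 453/86 ≈ 5.2674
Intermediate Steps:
(-293 - 160)/(-80 - 6) = -453/(-86) = -453*(-1/86) = 453/86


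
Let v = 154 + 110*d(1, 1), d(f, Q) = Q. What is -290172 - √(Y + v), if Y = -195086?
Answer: -290172 - I*√194822 ≈ -2.9017e+5 - 441.39*I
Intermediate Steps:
v = 264 (v = 154 + 110*1 = 154 + 110 = 264)
-290172 - √(Y + v) = -290172 - √(-195086 + 264) = -290172 - √(-194822) = -290172 - I*√194822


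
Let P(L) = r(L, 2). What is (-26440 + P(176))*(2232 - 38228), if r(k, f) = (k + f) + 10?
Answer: 944966992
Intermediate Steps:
r(k, f) = 10 + f + k (r(k, f) = (f + k) + 10 = 10 + f + k)
P(L) = 12 + L (P(L) = 10 + 2 + L = 12 + L)
(-26440 + P(176))*(2232 - 38228) = (-26440 + (12 + 176))*(2232 - 38228) = (-26440 + 188)*(-35996) = -26252*(-35996) = 944966992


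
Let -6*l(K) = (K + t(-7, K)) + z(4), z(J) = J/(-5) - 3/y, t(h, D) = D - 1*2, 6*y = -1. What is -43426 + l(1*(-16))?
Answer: -217116/5 ≈ -43423.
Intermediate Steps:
y = -1/6 (y = (1/6)*(-1) = -1/6 ≈ -0.16667)
t(h, D) = -2 + D (t(h, D) = D - 2 = -2 + D)
z(J) = 18 - J/5 (z(J) = J/(-5) - 3/(-1/6) = J*(-1/5) - 3*(-6) = -J/5 + 18 = 18 - J/5)
l(K) = -38/15 - K/3 (l(K) = -((K + (-2 + K)) + (18 - 1/5*4))/6 = -((-2 + 2*K) + (18 - 4/5))/6 = -((-2 + 2*K) + 86/5)/6 = -(76/5 + 2*K)/6 = -38/15 - K/3)
-43426 + l(1*(-16)) = -43426 + (-38/15 - (-16)/3) = -43426 + (-38/15 - 1/3*(-16)) = -43426 + (-38/15 + 16/3) = -43426 + 14/5 = -217116/5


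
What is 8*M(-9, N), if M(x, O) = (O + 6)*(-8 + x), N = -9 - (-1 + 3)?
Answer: 680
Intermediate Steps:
N = -11 (N = -9 - 1*2 = -9 - 2 = -11)
M(x, O) = (-8 + x)*(6 + O) (M(x, O) = (6 + O)*(-8 + x) = (-8 + x)*(6 + O))
8*M(-9, N) = 8*(-48 - 8*(-11) + 6*(-9) - 11*(-9)) = 8*(-48 + 88 - 54 + 99) = 8*85 = 680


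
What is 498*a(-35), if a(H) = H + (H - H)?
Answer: -17430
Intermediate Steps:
a(H) = H (a(H) = H + 0 = H)
498*a(-35) = 498*(-35) = -17430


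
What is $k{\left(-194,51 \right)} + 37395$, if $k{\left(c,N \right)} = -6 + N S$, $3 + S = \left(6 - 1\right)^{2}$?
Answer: $38511$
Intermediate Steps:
$S = 22$ ($S = -3 + \left(6 - 1\right)^{2} = -3 + 5^{2} = -3 + 25 = 22$)
$k{\left(c,N \right)} = -6 + 22 N$ ($k{\left(c,N \right)} = -6 + N 22 = -6 + 22 N$)
$k{\left(-194,51 \right)} + 37395 = \left(-6 + 22 \cdot 51\right) + 37395 = \left(-6 + 1122\right) + 37395 = 1116 + 37395 = 38511$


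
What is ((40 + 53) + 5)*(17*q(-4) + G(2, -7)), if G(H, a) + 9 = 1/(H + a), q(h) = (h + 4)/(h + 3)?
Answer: -4508/5 ≈ -901.60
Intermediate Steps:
q(h) = (4 + h)/(3 + h)
G(H, a) = -9 + 1/(H + a)
((40 + 53) + 5)*(17*q(-4) + G(2, -7)) = ((40 + 53) + 5)*(17*((4 - 4)/(3 - 4)) + (1 - 9*2 - 9*(-7))/(2 - 7)) = (93 + 5)*(17*(0/(-1)) + (1 - 18 + 63)/(-5)) = 98*(17*(-1*0) - 1/5*46) = 98*(17*0 - 46/5) = 98*(0 - 46/5) = 98*(-46/5) = -4508/5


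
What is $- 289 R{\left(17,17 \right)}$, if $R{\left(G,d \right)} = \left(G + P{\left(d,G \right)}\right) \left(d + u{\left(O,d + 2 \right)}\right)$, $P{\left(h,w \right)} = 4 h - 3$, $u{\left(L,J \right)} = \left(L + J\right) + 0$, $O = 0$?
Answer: $-853128$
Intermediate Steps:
$u{\left(L,J \right)} = J + L$ ($u{\left(L,J \right)} = \left(J + L\right) + 0 = J + L$)
$P{\left(h,w \right)} = -3 + 4 h$
$R{\left(G,d \right)} = \left(2 + 2 d\right) \left(-3 + G + 4 d\right)$ ($R{\left(G,d \right)} = \left(G + \left(-3 + 4 d\right)\right) \left(d + \left(\left(d + 2\right) + 0\right)\right) = \left(-3 + G + 4 d\right) \left(d + \left(\left(2 + d\right) + 0\right)\right) = \left(-3 + G + 4 d\right) \left(d + \left(2 + d\right)\right) = \left(-3 + G + 4 d\right) \left(2 + 2 d\right) = \left(2 + 2 d\right) \left(-3 + G + 4 d\right)$)
$- 289 R{\left(17,17 \right)} = - 289 \left(-6 + 2 \cdot 17 + 2 \cdot 17 + 8 \cdot 17^{2} + 2 \cdot 17 \cdot 17\right) = - 289 \left(-6 + 34 + 34 + 8 \cdot 289 + 578\right) = - 289 \left(-6 + 34 + 34 + 2312 + 578\right) = \left(-289\right) 2952 = -853128$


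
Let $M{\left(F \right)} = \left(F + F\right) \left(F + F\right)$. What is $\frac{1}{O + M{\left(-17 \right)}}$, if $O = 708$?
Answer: $\frac{1}{1864} \approx 0.00053648$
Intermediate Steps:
$M{\left(F \right)} = 4 F^{2}$ ($M{\left(F \right)} = 2 F 2 F = 4 F^{2}$)
$\frac{1}{O + M{\left(-17 \right)}} = \frac{1}{708 + 4 \left(-17\right)^{2}} = \frac{1}{708 + 4 \cdot 289} = \frac{1}{708 + 1156} = \frac{1}{1864}$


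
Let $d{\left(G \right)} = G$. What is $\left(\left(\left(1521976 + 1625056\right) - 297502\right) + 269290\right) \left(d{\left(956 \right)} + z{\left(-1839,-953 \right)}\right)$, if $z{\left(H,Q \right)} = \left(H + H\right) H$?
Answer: $21098187298360$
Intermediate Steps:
$z{\left(H,Q \right)} = 2 H^{2}$ ($z{\left(H,Q \right)} = 2 H H = 2 H^{2}$)
$\left(\left(\left(1521976 + 1625056\right) - 297502\right) + 269290\right) \left(d{\left(956 \right)} + z{\left(-1839,-953 \right)}\right) = \left(\left(\left(1521976 + 1625056\right) - 297502\right) + 269290\right) \left(956 + 2 \left(-1839\right)^{2}\right) = \left(\left(3147032 - 297502\right) + 269290\right) \left(956 + 2 \cdot 3381921\right) = \left(2849530 + 269290\right) \left(956 + 6763842\right) = 3118820 \cdot 6764798 = 21098187298360$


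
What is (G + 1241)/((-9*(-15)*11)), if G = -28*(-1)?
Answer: 47/55 ≈ 0.85455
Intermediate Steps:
G = 28
(G + 1241)/((-9*(-15)*11)) = (28 + 1241)/((-9*(-15)*11)) = 1269/((135*11)) = 1269/1485 = 1269*(1/1485) = 47/55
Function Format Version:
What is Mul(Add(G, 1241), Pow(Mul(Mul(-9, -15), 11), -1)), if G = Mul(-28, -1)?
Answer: Rational(47, 55) ≈ 0.85455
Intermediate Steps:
G = 28
Mul(Add(G, 1241), Pow(Mul(Mul(-9, -15), 11), -1)) = Mul(Add(28, 1241), Pow(Mul(Mul(-9, -15), 11), -1)) = Mul(1269, Pow(Mul(135, 11), -1)) = Mul(1269, Pow(1485, -1)) = Mul(1269, Rational(1, 1485)) = Rational(47, 55)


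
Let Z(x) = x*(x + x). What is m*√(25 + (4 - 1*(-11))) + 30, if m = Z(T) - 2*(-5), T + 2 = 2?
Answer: 30 + 20*√10 ≈ 93.246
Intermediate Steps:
T = 0 (T = -2 + 2 = 0)
Z(x) = 2*x² (Z(x) = x*(2*x) = 2*x²)
m = 10 (m = 2*0² - 2*(-5) = 2*0 - 1*(-10) = 0 + 10 = 10)
m*√(25 + (4 - 1*(-11))) + 30 = 10*√(25 + (4 - 1*(-11))) + 30 = 10*√(25 + (4 + 11)) + 30 = 10*√(25 + 15) + 30 = 10*√40 + 30 = 10*(2*√10) + 30 = 20*√10 + 30 = 30 + 20*√10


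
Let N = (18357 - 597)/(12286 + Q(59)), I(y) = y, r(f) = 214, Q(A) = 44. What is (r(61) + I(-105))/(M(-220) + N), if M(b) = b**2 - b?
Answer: 44799/19983412 ≈ 0.0022418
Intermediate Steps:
N = 592/411 (N = (18357 - 597)/(12286 + 44) = 17760/12330 = 17760*(1/12330) = 592/411 ≈ 1.4404)
(r(61) + I(-105))/(M(-220) + N) = (214 - 105)/(-220*(-1 - 220) + 592/411) = 109/(-220*(-221) + 592/411) = 109/(48620 + 592/411) = 109/(19983412/411) = 109*(411/19983412) = 44799/19983412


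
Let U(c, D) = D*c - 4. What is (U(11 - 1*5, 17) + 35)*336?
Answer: 44688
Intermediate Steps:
U(c, D) = -4 + D*c
(U(11 - 1*5, 17) + 35)*336 = ((-4 + 17*(11 - 1*5)) + 35)*336 = ((-4 + 17*(11 - 5)) + 35)*336 = ((-4 + 17*6) + 35)*336 = ((-4 + 102) + 35)*336 = (98 + 35)*336 = 133*336 = 44688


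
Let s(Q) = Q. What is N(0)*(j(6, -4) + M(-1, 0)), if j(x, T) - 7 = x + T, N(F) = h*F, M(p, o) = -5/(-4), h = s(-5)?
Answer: 0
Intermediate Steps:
h = -5
M(p, o) = 5/4 (M(p, o) = -5*(-1/4) = 5/4)
N(F) = -5*F
j(x, T) = 7 + T + x (j(x, T) = 7 + (x + T) = 7 + (T + x) = 7 + T + x)
N(0)*(j(6, -4) + M(-1, 0)) = (-5*0)*((7 - 4 + 6) + 5/4) = 0*(9 + 5/4) = 0*(41/4) = 0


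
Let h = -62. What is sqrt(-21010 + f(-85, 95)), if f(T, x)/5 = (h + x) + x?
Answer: I*sqrt(20370) ≈ 142.72*I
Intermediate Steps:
f(T, x) = -310 + 10*x (f(T, x) = 5*((-62 + x) + x) = 5*(-62 + 2*x) = -310 + 10*x)
sqrt(-21010 + f(-85, 95)) = sqrt(-21010 + (-310 + 10*95)) = sqrt(-21010 + (-310 + 950)) = sqrt(-21010 + 640) = sqrt(-20370) = I*sqrt(20370)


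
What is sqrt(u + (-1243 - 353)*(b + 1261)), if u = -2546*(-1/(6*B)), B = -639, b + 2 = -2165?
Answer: sqrt(590422095147)/639 ≈ 1202.5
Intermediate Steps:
b = -2167 (b = -2 - 2165 = -2167)
u = -1273/1917 (u = -2546/((-6*(-639))) = -2546/3834 = -2546*1/3834 = -1273/1917 ≈ -0.66406)
sqrt(u + (-1243 - 353)*(b + 1261)) = sqrt(-1273/1917 + (-1243 - 353)*(-2167 + 1261)) = sqrt(-1273/1917 - 1596*(-906)) = sqrt(-1273/1917 + 1445976) = sqrt(2771934719/1917) = sqrt(590422095147)/639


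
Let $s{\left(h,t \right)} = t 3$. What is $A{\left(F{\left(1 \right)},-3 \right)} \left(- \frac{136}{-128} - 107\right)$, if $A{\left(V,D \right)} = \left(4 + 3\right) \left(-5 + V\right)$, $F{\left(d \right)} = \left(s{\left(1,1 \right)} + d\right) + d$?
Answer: $0$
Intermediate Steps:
$s{\left(h,t \right)} = 3 t$
$F{\left(d \right)} = 3 + 2 d$ ($F{\left(d \right)} = \left(3 \cdot 1 + d\right) + d = \left(3 + d\right) + d = 3 + 2 d$)
$A{\left(V,D \right)} = -35 + 7 V$ ($A{\left(V,D \right)} = 7 \left(-5 + V\right) = -35 + 7 V$)
$A{\left(F{\left(1 \right)},-3 \right)} \left(- \frac{136}{-128} - 107\right) = \left(-35 + 7 \left(3 + 2 \cdot 1\right)\right) \left(- \frac{136}{-128} - 107\right) = \left(-35 + 7 \left(3 + 2\right)\right) \left(\left(-136\right) \left(- \frac{1}{128}\right) - 107\right) = \left(-35 + 7 \cdot 5\right) \left(\frac{17}{16} - 107\right) = \left(-35 + 35\right) \left(- \frac{1695}{16}\right) = 0 \left(- \frac{1695}{16}\right) = 0$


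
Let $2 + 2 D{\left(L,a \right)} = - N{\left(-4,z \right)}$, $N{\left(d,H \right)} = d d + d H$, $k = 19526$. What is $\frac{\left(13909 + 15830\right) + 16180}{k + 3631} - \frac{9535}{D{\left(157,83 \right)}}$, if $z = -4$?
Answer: $\frac{221582618}{393669} \approx 562.87$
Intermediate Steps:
$N{\left(d,H \right)} = d^{2} + H d$
$D{\left(L,a \right)} = -17$ ($D{\left(L,a \right)} = -1 + \frac{\left(-1\right) \left(- 4 \left(-4 - 4\right)\right)}{2} = -1 + \frac{\left(-1\right) \left(\left(-4\right) \left(-8\right)\right)}{2} = -1 + \frac{\left(-1\right) 32}{2} = -1 + \frac{1}{2} \left(-32\right) = -1 - 16 = -17$)
$\frac{\left(13909 + 15830\right) + 16180}{k + 3631} - \frac{9535}{D{\left(157,83 \right)}} = \frac{\left(13909 + 15830\right) + 16180}{19526 + 3631} - \frac{9535}{-17} = \frac{29739 + 16180}{23157} - - \frac{9535}{17} = 45919 \cdot \frac{1}{23157} + \frac{9535}{17} = \frac{45919}{23157} + \frac{9535}{17} = \frac{221582618}{393669}$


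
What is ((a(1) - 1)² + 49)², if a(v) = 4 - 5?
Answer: 2809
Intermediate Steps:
a(v) = -1
((a(1) - 1)² + 49)² = ((-1 - 1)² + 49)² = ((-2)² + 49)² = (4 + 49)² = 53² = 2809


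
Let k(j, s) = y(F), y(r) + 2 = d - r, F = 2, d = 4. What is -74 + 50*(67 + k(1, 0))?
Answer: 3276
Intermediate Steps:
y(r) = 2 - r (y(r) = -2 + (4 - r) = 2 - r)
k(j, s) = 0 (k(j, s) = 2 - 1*2 = 2 - 2 = 0)
-74 + 50*(67 + k(1, 0)) = -74 + 50*(67 + 0) = -74 + 50*67 = -74 + 3350 = 3276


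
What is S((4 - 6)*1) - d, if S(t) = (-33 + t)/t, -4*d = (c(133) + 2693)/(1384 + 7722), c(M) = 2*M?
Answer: 640379/36424 ≈ 17.581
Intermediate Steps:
d = -2959/36424 (d = -(2*133 + 2693)/(4*(1384 + 7722)) = -(266 + 2693)/(4*9106) = -2959/(4*9106) = -1/4*2959/9106 = -2959/36424 ≈ -0.081238)
S(t) = (-33 + t)/t
S((4 - 6)*1) - d = (-33 + (4 - 6)*1)/(((4 - 6)*1)) - 1*(-2959/36424) = (-33 - 2*1)/((-2*1)) + 2959/36424 = (-33 - 2)/(-2) + 2959/36424 = -1/2*(-35) + 2959/36424 = 35/2 + 2959/36424 = 640379/36424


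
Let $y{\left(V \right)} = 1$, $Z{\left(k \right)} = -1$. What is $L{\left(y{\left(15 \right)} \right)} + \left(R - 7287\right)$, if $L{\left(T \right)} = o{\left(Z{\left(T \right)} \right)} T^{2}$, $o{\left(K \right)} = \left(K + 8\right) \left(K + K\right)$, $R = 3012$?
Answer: $-4289$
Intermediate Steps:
$o{\left(K \right)} = 2 K \left(8 + K\right)$ ($o{\left(K \right)} = \left(8 + K\right) 2 K = 2 K \left(8 + K\right)$)
$L{\left(T \right)} = - 14 T^{2}$ ($L{\left(T \right)} = 2 \left(-1\right) \left(8 - 1\right) T^{2} = 2 \left(-1\right) 7 T^{2} = - 14 T^{2}$)
$L{\left(y{\left(15 \right)} \right)} + \left(R - 7287\right) = - 14 \cdot 1^{2} + \left(3012 - 7287\right) = \left(-14\right) 1 - 4275 = -14 - 4275 = -4289$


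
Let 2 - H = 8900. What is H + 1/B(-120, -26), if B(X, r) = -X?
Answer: -1067759/120 ≈ -8898.0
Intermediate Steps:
H = -8898 (H = 2 - 1*8900 = 2 - 8900 = -8898)
H + 1/B(-120, -26) = -8898 + 1/(-1*(-120)) = -8898 + 1/120 = -1067759/120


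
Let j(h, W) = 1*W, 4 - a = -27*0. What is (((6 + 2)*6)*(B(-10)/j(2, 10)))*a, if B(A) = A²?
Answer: 1920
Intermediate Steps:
a = 4 (a = 4 - (-27)*0 = 4 - 1*0 = 4 + 0 = 4)
j(h, W) = W
(((6 + 2)*6)*(B(-10)/j(2, 10)))*a = (((6 + 2)*6)*((-10)²/10))*4 = ((8*6)*(100*(⅒)))*4 = (48*10)*4 = 480*4 = 1920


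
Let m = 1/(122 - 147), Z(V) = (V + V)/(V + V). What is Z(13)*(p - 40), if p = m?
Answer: -1001/25 ≈ -40.040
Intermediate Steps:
Z(V) = 1 (Z(V) = (2*V)/((2*V)) = (2*V)*(1/(2*V)) = 1)
m = -1/25 (m = 1/(-25) = -1/25 ≈ -0.040000)
p = -1/25 ≈ -0.040000
Z(13)*(p - 40) = 1*(-1/25 - 40) = 1*(-1001/25) = -1001/25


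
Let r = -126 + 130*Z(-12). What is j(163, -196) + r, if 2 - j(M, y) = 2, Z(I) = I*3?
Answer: -4806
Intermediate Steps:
Z(I) = 3*I
r = -4806 (r = -126 + 130*(3*(-12)) = -126 + 130*(-36) = -126 - 4680 = -4806)
j(M, y) = 0 (j(M, y) = 2 - 1*2 = 2 - 2 = 0)
j(163, -196) + r = 0 - 4806 = -4806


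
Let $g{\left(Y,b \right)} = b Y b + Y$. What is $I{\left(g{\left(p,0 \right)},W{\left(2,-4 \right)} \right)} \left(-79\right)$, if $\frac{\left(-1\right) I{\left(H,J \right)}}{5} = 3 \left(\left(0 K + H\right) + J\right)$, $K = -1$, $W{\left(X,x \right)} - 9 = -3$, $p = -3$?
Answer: $3555$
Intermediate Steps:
$W{\left(X,x \right)} = 6$ ($W{\left(X,x \right)} = 9 - 3 = 6$)
$g{\left(Y,b \right)} = Y + Y b^{2}$ ($g{\left(Y,b \right)} = Y b b + Y = Y b^{2} + Y = Y + Y b^{2}$)
$I{\left(H,J \right)} = - 15 H - 15 J$ ($I{\left(H,J \right)} = - 5 \cdot 3 \left(\left(0 \left(-1\right) + H\right) + J\right) = - 5 \cdot 3 \left(\left(0 + H\right) + J\right) = - 5 \cdot 3 \left(H + J\right) = - 5 \left(3 H + 3 J\right) = - 15 H - 15 J$)
$I{\left(g{\left(p,0 \right)},W{\left(2,-4 \right)} \right)} \left(-79\right) = \left(- 15 \left(- 3 \left(1 + 0^{2}\right)\right) - 90\right) \left(-79\right) = \left(- 15 \left(- 3 \left(1 + 0\right)\right) - 90\right) \left(-79\right) = \left(- 15 \left(\left(-3\right) 1\right) - 90\right) \left(-79\right) = \left(\left(-15\right) \left(-3\right) - 90\right) \left(-79\right) = \left(45 - 90\right) \left(-79\right) = \left(-45\right) \left(-79\right) = 3555$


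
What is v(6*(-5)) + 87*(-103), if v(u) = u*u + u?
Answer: -8091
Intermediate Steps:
v(u) = u + u² (v(u) = u² + u = u + u²)
v(6*(-5)) + 87*(-103) = (6*(-5))*(1 + 6*(-5)) + 87*(-103) = -30*(1 - 30) - 8961 = -30*(-29) - 8961 = 870 - 8961 = -8091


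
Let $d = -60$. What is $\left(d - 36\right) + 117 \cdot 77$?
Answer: $8913$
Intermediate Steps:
$\left(d - 36\right) + 117 \cdot 77 = \left(-60 - 36\right) + 117 \cdot 77 = \left(-60 - 36\right) + 9009 = -96 + 9009 = 8913$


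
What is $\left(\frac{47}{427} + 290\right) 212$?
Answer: $\frac{26261924}{427} \approx 61503.0$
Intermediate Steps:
$\left(\frac{47}{427} + 290\right) 212 = \frac{123877}{427} \cdot 212 = \frac{26261924}{427}$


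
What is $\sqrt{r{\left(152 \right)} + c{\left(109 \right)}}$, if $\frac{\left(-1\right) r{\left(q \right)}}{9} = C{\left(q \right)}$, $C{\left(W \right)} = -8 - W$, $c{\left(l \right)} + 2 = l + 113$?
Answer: $2 \sqrt{415} \approx 40.743$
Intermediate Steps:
$c{\left(l \right)} = 111 + l$ ($c{\left(l \right)} = -2 + \left(l + 113\right) = -2 + \left(113 + l\right) = 111 + l$)
$r{\left(q \right)} = 72 + 9 q$ ($r{\left(q \right)} = - 9 \left(-8 - q\right) = 72 + 9 q$)
$\sqrt{r{\left(152 \right)} + c{\left(109 \right)}} = \sqrt{\left(72 + 9 \cdot 152\right) + \left(111 + 109\right)} = \sqrt{\left(72 + 1368\right) + 220} = \sqrt{1440 + 220} = \sqrt{1660} = 2 \sqrt{415}$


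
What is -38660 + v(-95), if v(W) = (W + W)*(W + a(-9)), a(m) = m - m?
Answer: -20610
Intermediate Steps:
a(m) = 0
v(W) = 2*W² (v(W) = (W + W)*(W + 0) = (2*W)*W = 2*W²)
-38660 + v(-95) = -38660 + 2*(-95)² = -38660 + 2*9025 = -38660 + 18050 = -20610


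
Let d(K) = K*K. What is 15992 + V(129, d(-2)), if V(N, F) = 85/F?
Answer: 64053/4 ≈ 16013.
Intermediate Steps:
d(K) = K²
15992 + V(129, d(-2)) = 15992 + 85/((-2)²) = 15992 + 85/4 = 64053/4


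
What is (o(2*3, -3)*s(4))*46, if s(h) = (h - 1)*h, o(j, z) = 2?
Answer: 1104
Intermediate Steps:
s(h) = h*(-1 + h) (s(h) = (-1 + h)*h = h*(-1 + h))
(o(2*3, -3)*s(4))*46 = (2*(4*(-1 + 4)))*46 = (2*(4*3))*46 = (2*12)*46 = 24*46 = 1104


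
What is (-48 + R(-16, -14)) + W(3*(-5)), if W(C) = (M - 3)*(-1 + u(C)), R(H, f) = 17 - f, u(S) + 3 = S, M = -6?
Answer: 154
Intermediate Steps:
u(S) = -3 + S
W(C) = 36 - 9*C (W(C) = (-6 - 3)*(-1 + (-3 + C)) = -9*(-4 + C) = 36 - 9*C)
(-48 + R(-16, -14)) + W(3*(-5)) = (-48 + (17 - 1*(-14))) + (36 - 27*(-5)) = (-48 + (17 + 14)) + (36 - 9*(-15)) = (-48 + 31) + (36 + 135) = -17 + 171 = 154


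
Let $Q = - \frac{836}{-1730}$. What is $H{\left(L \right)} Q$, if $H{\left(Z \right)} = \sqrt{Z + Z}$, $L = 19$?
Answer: $\frac{418 \sqrt{38}}{865} \approx 2.9789$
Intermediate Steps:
$H{\left(Z \right)} = \sqrt{2} \sqrt{Z}$ ($H{\left(Z \right)} = \sqrt{2 Z} = \sqrt{2} \sqrt{Z}$)
$Q = \frac{418}{865}$ ($Q = \left(-836\right) \left(- \frac{1}{1730}\right) = \frac{418}{865} \approx 0.48324$)
$H{\left(L \right)} Q = \sqrt{2} \sqrt{19} \cdot \frac{418}{865} = \sqrt{38} \cdot \frac{418}{865} = \frac{418 \sqrt{38}}{865}$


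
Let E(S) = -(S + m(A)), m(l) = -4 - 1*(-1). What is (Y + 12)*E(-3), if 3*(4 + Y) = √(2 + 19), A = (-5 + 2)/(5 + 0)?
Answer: 48 + 2*√21 ≈ 57.165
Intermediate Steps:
A = -⅗ (A = -3/5 = -3*⅕ = -⅗ ≈ -0.60000)
m(l) = -3 (m(l) = -4 + 1 = -3)
Y = -4 + √21/3 (Y = -4 + √(2 + 19)/3 = -4 + √21/3 ≈ -2.4725)
E(S) = 3 - S (E(S) = -(S - 3) = -(-3 + S) = 3 - S)
(Y + 12)*E(-3) = ((-4 + √21/3) + 12)*(3 - 1*(-3)) = (8 + √21/3)*(3 + 3) = (8 + √21/3)*6 = 48 + 2*√21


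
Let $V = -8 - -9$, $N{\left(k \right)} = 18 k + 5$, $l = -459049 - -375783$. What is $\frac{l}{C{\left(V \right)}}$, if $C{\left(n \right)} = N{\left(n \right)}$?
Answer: $- \frac{83266}{23} \approx -3620.3$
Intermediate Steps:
$l = -83266$ ($l = -459049 + 375783 = -83266$)
$N{\left(k \right)} = 5 + 18 k$
$V = 1$ ($V = -8 + 9 = 1$)
$C{\left(n \right)} = 5 + 18 n$
$\frac{l}{C{\left(V \right)}} = - \frac{83266}{5 + 18 \cdot 1} = - \frac{83266}{5 + 18} = - \frac{83266}{23}$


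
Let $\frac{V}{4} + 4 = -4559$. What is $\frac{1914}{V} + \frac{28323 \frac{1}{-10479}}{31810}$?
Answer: $- \frac{8868388198}{84500926965} \approx -0.10495$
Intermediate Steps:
$V = -18252$ ($V = -16 + 4 \left(-4559\right) = -16 - 18236 = -18252$)
$\frac{1914}{V} + \frac{28323 \frac{1}{-10479}}{31810} = \frac{1914}{-18252} + \frac{28323 \frac{1}{-10479}}{31810} = 1914 \left(- \frac{1}{18252}\right) + 28323 \left(- \frac{1}{10479}\right) \frac{1}{31810} = - \frac{319}{3042} - \frac{9441}{111112330} = - \frac{8868388198}{84500926965}$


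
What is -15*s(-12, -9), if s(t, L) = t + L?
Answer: 315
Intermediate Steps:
s(t, L) = L + t
-15*s(-12, -9) = -15*(-9 - 12) = -15*(-21) = 315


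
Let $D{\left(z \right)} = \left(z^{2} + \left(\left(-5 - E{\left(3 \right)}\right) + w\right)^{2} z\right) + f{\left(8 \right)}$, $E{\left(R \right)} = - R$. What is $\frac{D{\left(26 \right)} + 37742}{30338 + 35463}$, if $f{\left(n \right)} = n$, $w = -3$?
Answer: $\frac{39076}{65801} \approx 0.59385$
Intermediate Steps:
$D{\left(z \right)} = 8 + z^{2} + 25 z$ ($D{\left(z \right)} = \left(z^{2} + \left(\left(-5 - \left(-1\right) 3\right) - 3\right)^{2} z\right) + 8 = \left(z^{2} + \left(\left(-5 - -3\right) - 3\right)^{2} z\right) + 8 = \left(z^{2} + \left(\left(-5 + 3\right) - 3\right)^{2} z\right) + 8 = \left(z^{2} + \left(-2 - 3\right)^{2} z\right) + 8 = \left(z^{2} + \left(-5\right)^{2} z\right) + 8 = \left(z^{2} + 25 z\right) + 8 = 8 + z^{2} + 25 z$)
$\frac{D{\left(26 \right)} + 37742}{30338 + 35463} = \frac{\left(8 + 26^{2} + 25 \cdot 26\right) + 37742}{30338 + 35463} = \frac{\left(8 + 676 + 650\right) + 37742}{65801} = \left(1334 + 37742\right) \frac{1}{65801} = 39076 \cdot \frac{1}{65801} = \frac{39076}{65801}$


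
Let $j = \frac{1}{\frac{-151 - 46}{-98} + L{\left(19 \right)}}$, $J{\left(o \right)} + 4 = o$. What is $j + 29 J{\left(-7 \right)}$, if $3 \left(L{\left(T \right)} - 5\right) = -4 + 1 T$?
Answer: $- \frac{375365}{1177} \approx -318.92$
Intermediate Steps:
$J{\left(o \right)} = -4 + o$
$L{\left(T \right)} = \frac{11}{3} + \frac{T}{3}$ ($L{\left(T \right)} = 5 + \frac{-4 + 1 T}{3} = 5 + \frac{-4 + T}{3} = 5 + \left(- \frac{4}{3} + \frac{T}{3}\right) = \frac{11}{3} + \frac{T}{3}$)
$j = \frac{98}{1177}$ ($j = \frac{1}{\frac{-151 - 46}{-98} + \left(\frac{11}{3} + \frac{1}{3} \cdot 19\right)} = \frac{1}{\left(-151 - 46\right) \left(- \frac{1}{98}\right) + \left(\frac{11}{3} + \frac{19}{3}\right)} = \frac{1}{\left(-197\right) \left(- \frac{1}{98}\right) + 10} = \frac{1}{\frac{197}{98} + 10} = \frac{1}{\frac{1177}{98}} = \frac{98}{1177} \approx 0.083263$)
$j + 29 J{\left(-7 \right)} = \frac{98}{1177} + 29 \left(-4 - 7\right) = \frac{98}{1177} + 29 \left(-11\right) = \frac{98}{1177} - 319 = - \frac{375365}{1177}$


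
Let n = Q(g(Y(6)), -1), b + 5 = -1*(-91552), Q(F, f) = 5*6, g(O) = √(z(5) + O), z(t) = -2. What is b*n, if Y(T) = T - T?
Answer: 2746410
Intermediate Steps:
Y(T) = 0
g(O) = √(-2 + O)
Q(F, f) = 30
b = 91547 (b = -5 - 1*(-91552) = -5 + 91552 = 91547)
n = 30
b*n = 91547*30 = 2746410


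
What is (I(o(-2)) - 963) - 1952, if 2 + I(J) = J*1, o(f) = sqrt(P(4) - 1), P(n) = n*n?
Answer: -2917 + sqrt(15) ≈ -2913.1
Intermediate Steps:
P(n) = n**2
o(f) = sqrt(15) (o(f) = sqrt(4**2 - 1) = sqrt(16 - 1) = sqrt(15))
I(J) = -2 + J (I(J) = -2 + J*1 = -2 + J)
(I(o(-2)) - 963) - 1952 = ((-2 + sqrt(15)) - 963) - 1952 = (-965 + sqrt(15)) - 1952 = -2917 + sqrt(15)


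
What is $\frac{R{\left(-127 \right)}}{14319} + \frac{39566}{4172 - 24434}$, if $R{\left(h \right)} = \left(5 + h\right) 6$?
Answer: $- \frac{10766247}{5372807} \approx -2.0038$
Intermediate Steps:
$R{\left(h \right)} = 30 + 6 h$
$\frac{R{\left(-127 \right)}}{14319} + \frac{39566}{4172 - 24434} = \frac{30 + 6 \left(-127\right)}{14319} + \frac{39566}{4172 - 24434} = \left(30 - 762\right) \frac{1}{14319} + \frac{39566}{-20262} = \left(-732\right) \frac{1}{14319} + 39566 \left(- \frac{1}{20262}\right) = - \frac{244}{4773} - \frac{19783}{10131} = - \frac{10766247}{5372807}$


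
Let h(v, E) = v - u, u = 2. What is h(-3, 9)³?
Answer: -125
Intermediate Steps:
h(v, E) = -2 + v (h(v, E) = v - 1*2 = v - 2 = -2 + v)
h(-3, 9)³ = (-2 - 3)³ = (-5)³ = -125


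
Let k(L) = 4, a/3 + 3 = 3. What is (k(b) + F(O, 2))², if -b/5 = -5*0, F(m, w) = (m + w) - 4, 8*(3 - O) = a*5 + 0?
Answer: 25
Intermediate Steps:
a = 0 (a = -9 + 3*3 = -9 + 9 = 0)
O = 3 (O = 3 - (0*5 + 0)/8 = 3 - (0 + 0)/8 = 3 - ⅛*0 = 3 + 0 = 3)
F(m, w) = -4 + m + w
b = 0 (b = -(-25)*0 = -5*0 = 0)
(k(b) + F(O, 2))² = (4 + (-4 + 3 + 2))² = (4 + 1)² = 5² = 25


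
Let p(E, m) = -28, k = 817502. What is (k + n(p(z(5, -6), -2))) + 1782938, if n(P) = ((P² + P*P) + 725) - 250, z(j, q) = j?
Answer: 2602483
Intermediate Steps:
n(P) = 475 + 2*P² (n(P) = ((P² + P²) + 725) - 250 = (2*P² + 725) - 250 = (725 + 2*P²) - 250 = 475 + 2*P²)
(k + n(p(z(5, -6), -2))) + 1782938 = (817502 + (475 + 2*(-28)²)) + 1782938 = (817502 + (475 + 2*784)) + 1782938 = (817502 + (475 + 1568)) + 1782938 = (817502 + 2043) + 1782938 = 819545 + 1782938 = 2602483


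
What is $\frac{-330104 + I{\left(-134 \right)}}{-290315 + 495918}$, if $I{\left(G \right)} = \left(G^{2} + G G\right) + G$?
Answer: $- \frac{294326}{205603} \approx -1.4315$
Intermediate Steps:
$I{\left(G \right)} = G + 2 G^{2}$ ($I{\left(G \right)} = \left(G^{2} + G^{2}\right) + G = 2 G^{2} + G = G + 2 G^{2}$)
$\frac{-330104 + I{\left(-134 \right)}}{-290315 + 495918} = \frac{-330104 - 134 \left(1 + 2 \left(-134\right)\right)}{-290315 + 495918} = \frac{-330104 - 134 \left(1 - 268\right)}{205603} = \left(-330104 - -35778\right) \frac{1}{205603} = \left(-330104 + 35778\right) \frac{1}{205603} = \left(-294326\right) \frac{1}{205603} = - \frac{294326}{205603}$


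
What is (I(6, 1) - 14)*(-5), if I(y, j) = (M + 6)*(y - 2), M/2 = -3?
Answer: 70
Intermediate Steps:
M = -6 (M = 2*(-3) = -6)
I(y, j) = 0 (I(y, j) = (-6 + 6)*(y - 2) = 0*(-2 + y) = 0)
(I(6, 1) - 14)*(-5) = (0 - 14)*(-5) = -14*(-5) = 70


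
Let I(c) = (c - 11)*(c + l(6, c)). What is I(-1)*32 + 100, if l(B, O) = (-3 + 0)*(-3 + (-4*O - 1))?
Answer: 484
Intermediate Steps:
l(B, O) = 12 + 12*O (l(B, O) = -3*(-3 + (-1 - 4*O)) = -3*(-4 - 4*O) = 12 + 12*O)
I(c) = (-11 + c)*(12 + 13*c) (I(c) = (c - 11)*(c + (12 + 12*c)) = (-11 + c)*(12 + 13*c))
I(-1)*32 + 100 = (-132 - 131*(-1) + 13*(-1)**2)*32 + 100 = (-132 + 131 + 13*1)*32 + 100 = (-132 + 131 + 13)*32 + 100 = 12*32 + 100 = 384 + 100 = 484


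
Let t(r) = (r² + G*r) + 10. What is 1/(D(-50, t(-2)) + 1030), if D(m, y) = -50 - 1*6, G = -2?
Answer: 1/974 ≈ 0.0010267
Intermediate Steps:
t(r) = 10 + r² - 2*r (t(r) = (r² - 2*r) + 10 = 10 + r² - 2*r)
D(m, y) = -56 (D(m, y) = -50 - 6 = -56)
1/(D(-50, t(-2)) + 1030) = 1/(-56 + 1030) = 1/974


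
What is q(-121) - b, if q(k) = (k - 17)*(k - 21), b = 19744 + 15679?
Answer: -15827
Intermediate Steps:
b = 35423
q(k) = (-21 + k)*(-17 + k) (q(k) = (-17 + k)*(-21 + k) = (-21 + k)*(-17 + k))
q(-121) - b = (357 + (-121)² - 38*(-121)) - 1*35423 = (357 + 14641 + 4598) - 35423 = 19596 - 35423 = -15827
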